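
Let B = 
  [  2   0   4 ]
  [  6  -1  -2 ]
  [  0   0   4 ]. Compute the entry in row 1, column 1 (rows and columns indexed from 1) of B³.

8

Characteristic polynomial: λ^3 - 5λ^2 + 2λ + 8 = (λ - 4)(λ - 2)(λ + 1), so the eigenvalues are -1, 2, 4.
λ=2: eigenvector (1, 2, 0).
λ=-1: eigenvector (0, 1, 0).
λ=4: eigenvector (2, 2, 1).
P = [[1, 0, 2], [2, 1, 2], [0, 0, 1]], D = diag(2, -1, 4), P⁻¹ = [[1, 0, -2], [-2, 1, 2], [0, 0, 1]].
B³ = P·diag(8, -1, 64)·P⁻¹ = [[8, 0, 112], [18, -1, 94], [0, 0, 64]].
The requested entry is 8.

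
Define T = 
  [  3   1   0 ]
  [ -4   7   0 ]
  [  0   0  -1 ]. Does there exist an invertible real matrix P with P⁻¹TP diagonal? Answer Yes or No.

No

Characteristic polynomial: p(s) = s^3 - 9s^2 + 15s + 25 = (s - 5)^2(s + 1).
s = 5 has algebraic multiplicity 2; rank(T − 5I) = 2, so geometric multiplicity = 1.
Geometric multiplicity < algebraic multiplicity, so T is not diagonalizable.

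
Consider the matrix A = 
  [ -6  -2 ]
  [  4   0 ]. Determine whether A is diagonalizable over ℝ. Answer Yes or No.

Yes

Characteristic polynomial: p(λ) = λ^2 + 6λ + 8 = (λ + 2)(λ + 4).
All 2 eigenvalues are distinct, so A is diagonalizable.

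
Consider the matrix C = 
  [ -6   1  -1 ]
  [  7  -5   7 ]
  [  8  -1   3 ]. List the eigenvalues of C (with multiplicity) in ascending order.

-5, -5, 2

Characteristic polynomial: p(μ) = μ^3 + 8μ^2 + 5μ - 50 = (μ - 2)(μ + 5)^2.
Roots (with multiplicity): -5, -5, 2.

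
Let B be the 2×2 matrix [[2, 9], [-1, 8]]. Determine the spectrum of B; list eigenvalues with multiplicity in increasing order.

5, 5

Characteristic polynomial: p(t) = t^2 - 10t + 25 = (t - 5)^2.
Roots (with multiplicity): 5, 5.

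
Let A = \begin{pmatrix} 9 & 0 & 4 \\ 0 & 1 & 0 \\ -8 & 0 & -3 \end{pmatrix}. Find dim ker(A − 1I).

2

A − 1I = [[8, 0, 4], [0, 0, 0], [-8, 0, -4]].
This matrix has rank 1, so its null space has dimension 3 − 1 = 2.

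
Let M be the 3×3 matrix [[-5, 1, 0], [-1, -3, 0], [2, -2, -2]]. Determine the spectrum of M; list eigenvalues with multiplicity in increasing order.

-4, -4, -2

Characteristic polynomial: p(r) = r^3 + 10r^2 + 32r + 32 = (r + 2)(r + 4)^2.
Roots (with multiplicity): -4, -4, -2.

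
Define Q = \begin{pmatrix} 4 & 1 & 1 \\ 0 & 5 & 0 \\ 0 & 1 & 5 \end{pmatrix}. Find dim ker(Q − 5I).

Q − 5I = [[-1, 1, 1], [0, 0, 0], [0, 1, 0]].
This matrix has rank 2, so its null space has dimension 3 − 2 = 1.

1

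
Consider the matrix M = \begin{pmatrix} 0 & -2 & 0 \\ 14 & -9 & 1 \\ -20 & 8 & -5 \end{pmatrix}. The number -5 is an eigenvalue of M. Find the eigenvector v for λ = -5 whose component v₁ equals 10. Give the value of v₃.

-40

M + 5I = [[5, -2, 0], [14, -4, 1], [-20, 8, 0]].
Solving (M + 5I)v = 0 gives the eigenspace spanned by (10, 25, -40).
With v₁ = 10, v = (10, 25, -40), so v₃ = -40.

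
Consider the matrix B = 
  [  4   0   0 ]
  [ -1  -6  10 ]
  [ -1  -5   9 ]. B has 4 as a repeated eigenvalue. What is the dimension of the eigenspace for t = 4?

B − 4I = [[0, 0, 0], [-1, -10, 10], [-1, -5, 5]].
This matrix has rank 2, so its null space has dimension 3 − 2 = 1.

1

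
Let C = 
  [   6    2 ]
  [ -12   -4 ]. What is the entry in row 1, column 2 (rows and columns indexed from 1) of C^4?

16

Characteristic polynomial: λ^2 - 2λ = λ(λ - 2), so the eigenvalues are 0, 2.
λ=0: eigenvector (1, -3).
λ=2: eigenvector (1, -2).
P = [[1, 1], [-3, -2]], D = diag(0, 2), P⁻¹ = [[-2, -1], [3, 1]].
C⁴ = P·diag(0, 16)·P⁻¹ = [[48, 16], [-96, -32]].
The requested entry is 16.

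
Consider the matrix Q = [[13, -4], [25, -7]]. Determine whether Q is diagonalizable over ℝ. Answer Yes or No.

Characteristic polynomial: p(r) = r^2 - 6r + 9 = (r - 3)^2.
r = 3 has algebraic multiplicity 2; rank(Q − 3I) = 1, so geometric multiplicity = 1.
Geometric multiplicity < algebraic multiplicity, so Q is not diagonalizable.

No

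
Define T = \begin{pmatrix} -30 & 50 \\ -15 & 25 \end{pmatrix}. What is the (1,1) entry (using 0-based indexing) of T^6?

Characteristic polynomial: s^2 + 5s = s(s + 5), so the eigenvalues are -5, 0.
s=0: eigenvector (-5, -3).
s=-5: eigenvector (2, 1).
P = [[-5, 2], [-3, 1]], D = diag(0, -5), P⁻¹ = [[1, -2], [3, -5]].
T⁶ = P·diag(0, 15625)·P⁻¹ = [[93750, -156250], [46875, -78125]].
The requested entry is -78125.

-78125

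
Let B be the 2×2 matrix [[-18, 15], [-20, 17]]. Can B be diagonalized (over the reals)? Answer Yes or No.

Yes

Characteristic polynomial: p(μ) = μ^2 + μ - 6 = (μ - 2)(μ + 3).
All 2 eigenvalues are distinct, so B is diagonalizable.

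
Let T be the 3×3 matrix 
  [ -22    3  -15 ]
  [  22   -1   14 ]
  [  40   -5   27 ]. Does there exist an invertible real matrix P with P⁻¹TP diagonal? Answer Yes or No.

Characteristic polynomial: p(λ) = λ^3 - 4λ^2 + 5λ - 2 = (λ - 2)(λ - 1)^2.
λ = 1 has algebraic multiplicity 2; rank(T − 1I) = 2, so geometric multiplicity = 1.
Geometric multiplicity < algebraic multiplicity, so T is not diagonalizable.

No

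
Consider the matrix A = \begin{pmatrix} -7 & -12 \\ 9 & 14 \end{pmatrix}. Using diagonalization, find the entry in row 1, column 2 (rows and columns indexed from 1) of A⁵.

-12372

Characteristic polynomial: λ^2 - 7λ + 10 = (λ - 5)(λ - 2), so the eigenvalues are 2, 5.
λ=5: eigenvector (-1, 1).
λ=2: eigenvector (4, -3).
P = [[-1, 4], [1, -3]], D = diag(5, 2), P⁻¹ = [[3, 4], [1, 1]].
A⁵ = P·diag(3125, 32)·P⁻¹ = [[-9247, -12372], [9279, 12404]].
The requested entry is -12372.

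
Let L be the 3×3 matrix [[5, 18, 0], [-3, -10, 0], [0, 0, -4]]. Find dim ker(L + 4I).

2

L + 4I = [[9, 18, 0], [-3, -6, 0], [0, 0, 0]].
This matrix has rank 1, so its null space has dimension 3 − 1 = 2.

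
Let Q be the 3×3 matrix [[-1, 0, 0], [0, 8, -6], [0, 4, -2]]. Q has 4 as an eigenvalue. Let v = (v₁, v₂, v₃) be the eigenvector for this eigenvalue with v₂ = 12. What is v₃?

Q − 4I = [[-5, 0, 0], [0, 4, -6], [0, 4, -6]].
Solving (Q − 4I)v = 0 gives the eigenspace spanned by (0, 12, 8).
With v₂ = 12, v = (0, 12, 8), so v₃ = 8.

8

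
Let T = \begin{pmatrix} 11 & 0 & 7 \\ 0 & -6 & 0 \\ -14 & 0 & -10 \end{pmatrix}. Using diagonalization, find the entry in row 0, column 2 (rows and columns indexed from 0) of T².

7

Characteristic polynomial: λ^3 + 5λ^2 - 18λ - 72 = (λ - 4)(λ + 3)(λ + 6), so the eigenvalues are -6, -3, 4.
λ=-3: eigenvector (1, 0, -2).
λ=-6: eigenvector (0, 1, 0).
λ=4: eigenvector (1, 0, -1).
P = [[1, 0, 1], [0, 1, 0], [-2, 0, -1]], D = diag(-3, -6, 4), P⁻¹ = [[-1, 0, -1], [0, 1, 0], [2, 0, 1]].
T² = P·diag(9, 36, 16)·P⁻¹ = [[23, 0, 7], [0, 36, 0], [-14, 0, 2]].
The requested entry is 7.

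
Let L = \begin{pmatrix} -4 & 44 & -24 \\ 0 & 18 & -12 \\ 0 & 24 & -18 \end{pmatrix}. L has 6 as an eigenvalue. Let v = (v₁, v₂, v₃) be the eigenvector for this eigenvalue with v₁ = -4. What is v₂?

-2

L − 6I = [[-10, 44, -24], [0, 12, -12], [0, 24, -24]].
Solving (L − 6I)v = 0 gives the eigenspace spanned by (-4, -2, -2).
With v₁ = -4, v = (-4, -2, -2), so v₂ = -2.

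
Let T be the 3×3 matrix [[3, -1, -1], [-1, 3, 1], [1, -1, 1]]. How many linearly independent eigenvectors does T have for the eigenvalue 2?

2

T − 2I = [[1, -1, -1], [-1, 1, 1], [1, -1, -1]].
This matrix has rank 1, so its null space has dimension 3 − 1 = 2.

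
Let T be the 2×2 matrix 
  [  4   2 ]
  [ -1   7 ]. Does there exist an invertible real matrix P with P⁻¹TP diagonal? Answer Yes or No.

Yes

Characteristic polynomial: p(λ) = λ^2 - 11λ + 30 = (λ - 6)(λ - 5).
All 2 eigenvalues are distinct, so T is diagonalizable.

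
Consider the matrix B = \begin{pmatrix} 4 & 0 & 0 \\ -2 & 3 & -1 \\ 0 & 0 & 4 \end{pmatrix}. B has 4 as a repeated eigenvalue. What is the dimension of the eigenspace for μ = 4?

B − 4I = [[0, 0, 0], [-2, -1, -1], [0, 0, 0]].
This matrix has rank 1, so its null space has dimension 3 − 1 = 2.

2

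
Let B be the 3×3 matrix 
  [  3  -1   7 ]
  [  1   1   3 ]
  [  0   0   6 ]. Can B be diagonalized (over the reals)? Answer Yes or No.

Characteristic polynomial: p(t) = t^3 - 10t^2 + 28t - 24 = (t - 6)(t - 2)^2.
t = 2 has algebraic multiplicity 2; rank(B − 2I) = 2, so geometric multiplicity = 1.
Geometric multiplicity < algebraic multiplicity, so B is not diagonalizable.

No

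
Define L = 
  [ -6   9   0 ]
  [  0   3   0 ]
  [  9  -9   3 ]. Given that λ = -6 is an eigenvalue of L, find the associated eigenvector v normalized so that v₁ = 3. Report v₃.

L + 6I = [[0, 9, 0], [0, 9, 0], [9, -9, 9]].
Solving (L + 6I)v = 0 gives the eigenspace spanned by (3, 0, -3).
With v₁ = 3, v = (3, 0, -3), so v₃ = -3.

-3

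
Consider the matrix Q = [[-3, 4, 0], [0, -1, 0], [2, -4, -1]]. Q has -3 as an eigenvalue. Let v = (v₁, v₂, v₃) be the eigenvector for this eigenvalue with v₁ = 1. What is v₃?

Q + 3I = [[0, 4, 0], [0, 2, 0], [2, -4, 2]].
Solving (Q + 3I)v = 0 gives the eigenspace spanned by (1, 0, -1).
With v₁ = 1, v = (1, 0, -1), so v₃ = -1.

-1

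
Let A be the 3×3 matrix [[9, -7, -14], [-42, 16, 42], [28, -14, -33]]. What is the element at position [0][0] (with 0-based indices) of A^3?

141

Characteristic polynomial: t^3 + 8t^2 + 5t - 50 = (t - 2)(t + 5)^2, so the eigenvalues are -5, -5, 2.
t=2: eigenvector (1, -3, 2).
t=-5: eigenvector (1, -6, 4).
t=-5: eigenvector (0, -2, 1).
P = [[1, 1, 0], [-3, -6, -2], [2, 4, 1]], D = diag(2, -5, -5), P⁻¹ = [[2, -1, -2], [-1, 1, 2], [0, -2, -3]].
A³ = P·diag(8, -125, -125)·P⁻¹ = [[141, -133, -266], [-798, 274, 798], [532, -266, -657]].
The requested entry is 141.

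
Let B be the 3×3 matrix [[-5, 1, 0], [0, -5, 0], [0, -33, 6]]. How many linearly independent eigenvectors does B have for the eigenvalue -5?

1

B + 5I = [[0, 1, 0], [0, 0, 0], [0, -33, 11]].
This matrix has rank 2, so its null space has dimension 3 − 2 = 1.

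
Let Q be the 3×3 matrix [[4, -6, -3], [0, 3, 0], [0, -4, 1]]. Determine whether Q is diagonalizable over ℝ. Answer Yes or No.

Characteristic polynomial: p(μ) = μ^3 - 8μ^2 + 19μ - 12 = (μ - 4)(μ - 3)(μ - 1).
All 3 eigenvalues are distinct, so Q is diagonalizable.

Yes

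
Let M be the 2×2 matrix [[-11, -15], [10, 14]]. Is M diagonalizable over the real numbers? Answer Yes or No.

Characteristic polynomial: p(t) = t^2 - 3t - 4 = (t - 4)(t + 1).
All 2 eigenvalues are distinct, so M is diagonalizable.

Yes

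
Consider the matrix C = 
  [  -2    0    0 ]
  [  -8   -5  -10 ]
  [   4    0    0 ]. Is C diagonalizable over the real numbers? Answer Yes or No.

Characteristic polynomial: p(μ) = μ^3 + 7μ^2 + 10μ = μ(μ + 2)(μ + 5).
All 3 eigenvalues are distinct, so C is diagonalizable.

Yes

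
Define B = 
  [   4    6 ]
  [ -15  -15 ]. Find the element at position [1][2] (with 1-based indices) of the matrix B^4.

Characteristic polynomial: λ^2 + 11λ + 30 = (λ + 5)(λ + 6), so the eigenvalues are -6, -5.
λ=-6: eigenvector (3, -5).
λ=-5: eigenvector (-2, 3).
P = [[3, -2], [-5, 3]], D = diag(-6, -5), P⁻¹ = [[-3, -2], [-5, -3]].
B⁴ = P·diag(1296, 625)·P⁻¹ = [[-5414, -4026], [10065, 7335]].
The requested entry is -4026.

-4026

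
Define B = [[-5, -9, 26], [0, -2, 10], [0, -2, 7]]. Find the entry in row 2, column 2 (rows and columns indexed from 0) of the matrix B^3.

103

Characteristic polynomial: s^3 - 19s + 30 = (s - 3)(s - 2)(s + 5), so the eigenvalues are -5, 2, 3.
s=3: eigenvector (1, 2, 1).
s=2: eigenvector (1, 5, 2).
s=-5: eigenvector (1, 0, 0).
P = [[1, 1, 1], [2, 5, 0], [1, 2, 0]], D = diag(3, 2, -5), P⁻¹ = [[0, -2, 5], [0, 1, -2], [1, 1, -3]].
B³ = P·diag(27, 8, -125)·P⁻¹ = [[-125, -171, 494], [0, -68, 190], [0, -38, 103]].
The requested entry is 103.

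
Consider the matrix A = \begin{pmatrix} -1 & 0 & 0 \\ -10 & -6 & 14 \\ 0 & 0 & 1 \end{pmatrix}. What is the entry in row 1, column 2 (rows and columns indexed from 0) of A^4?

Characteristic polynomial: μ^3 + 6μ^2 - μ - 6 = (μ - 1)(μ + 1)(μ + 6), so the eigenvalues are -6, -1, 1.
μ=-6: eigenvector (0, 1, 0).
μ=-1: eigenvector (1, -2, 0).
μ=1: eigenvector (0, 2, 1).
P = [[0, 1, 0], [1, -2, 2], [0, 0, 1]], D = diag(-6, -1, 1), P⁻¹ = [[2, 1, -2], [1, 0, 0], [0, 0, 1]].
A⁴ = P·diag(1296, 1, 1)·P⁻¹ = [[1, 0, 0], [2590, 1296, -2590], [0, 0, 1]].
The requested entry is -2590.

-2590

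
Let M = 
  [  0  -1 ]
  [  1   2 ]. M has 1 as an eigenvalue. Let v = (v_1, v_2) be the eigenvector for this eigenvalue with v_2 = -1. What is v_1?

1

M − 1I = [[-1, -1], [1, 1]].
Solving (M − 1I)v = 0 gives the eigenspace spanned by (1, -1).
With v_2 = -1, v = (1, -1), so v_1 = 1.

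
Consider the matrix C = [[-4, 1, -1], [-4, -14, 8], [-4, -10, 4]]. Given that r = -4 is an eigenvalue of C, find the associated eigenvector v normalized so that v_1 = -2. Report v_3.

C + 4I = [[0, 1, -1], [-4, -10, 8], [-4, -10, 8]].
Solving (C + 4I)v = 0 gives the eigenspace spanned by (-2, 4, 4).
With v_1 = -2, v = (-2, 4, 4), so v_3 = 4.

4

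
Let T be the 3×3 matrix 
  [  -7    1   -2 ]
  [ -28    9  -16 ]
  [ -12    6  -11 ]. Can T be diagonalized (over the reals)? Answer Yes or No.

No

Characteristic polynomial: p(s) = s^3 + 9s^2 + 15s - 25 = (s - 1)(s + 5)^2.
s = -5 has algebraic multiplicity 2; rank(T + 5I) = 2, so geometric multiplicity = 1.
Geometric multiplicity < algebraic multiplicity, so T is not diagonalizable.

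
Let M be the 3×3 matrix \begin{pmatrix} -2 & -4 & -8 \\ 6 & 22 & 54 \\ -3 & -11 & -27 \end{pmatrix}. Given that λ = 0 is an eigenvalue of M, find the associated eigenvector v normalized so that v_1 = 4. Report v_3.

M = [[-2, -4, -8], [6, 22, 54], [-3, -11, -27]].
Solving (M)v = 0 gives the eigenspace spanned by (4, -6, 2).
With v_1 = 4, v = (4, -6, 2), so v_3 = 2.

2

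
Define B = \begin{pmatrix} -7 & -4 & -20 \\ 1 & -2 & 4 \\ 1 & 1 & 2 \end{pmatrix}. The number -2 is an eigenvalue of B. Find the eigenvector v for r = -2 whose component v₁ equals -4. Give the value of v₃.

1

B + 2I = [[-5, -4, -20], [1, 0, 4], [1, 1, 4]].
Solving (B + 2I)v = 0 gives the eigenspace spanned by (-4, 0, 1).
With v₁ = -4, v = (-4, 0, 1), so v₃ = 1.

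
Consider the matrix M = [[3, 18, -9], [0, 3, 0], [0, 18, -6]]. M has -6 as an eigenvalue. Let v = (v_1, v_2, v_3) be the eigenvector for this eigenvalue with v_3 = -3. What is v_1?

M + 6I = [[9, 18, -9], [0, 9, 0], [0, 18, 0]].
Solving (M + 6I)v = 0 gives the eigenspace spanned by (-3, 0, -3).
With v_3 = -3, v = (-3, 0, -3), so v_1 = -3.

-3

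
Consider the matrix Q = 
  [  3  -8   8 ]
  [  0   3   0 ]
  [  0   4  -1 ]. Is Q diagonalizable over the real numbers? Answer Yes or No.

Yes

Characteristic polynomial: p(r) = r^3 - 5r^2 + 3r + 9 = (r - 3)^2(r + 1).
r = 3 has algebraic multiplicity 2; rank(Q − 3I) = 1, so geometric multiplicity = 2.
Every eigenvalue has geometric = algebraic multiplicity, so Q is diagonalizable.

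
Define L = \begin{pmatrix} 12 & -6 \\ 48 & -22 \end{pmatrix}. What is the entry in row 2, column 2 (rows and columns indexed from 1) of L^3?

-1432

Characteristic polynomial: r^2 + 10r + 24 = (r + 4)(r + 6), so the eigenvalues are -6, -4.
r=-6: eigenvector (1, 3).
r=-4: eigenvector (-3, -8).
P = [[1, -3], [3, -8]], D = diag(-6, -4), P⁻¹ = [[-8, 3], [-3, 1]].
L³ = P·diag(-216, -64)·P⁻¹ = [[1152, -456], [3648, -1432]].
The requested entry is -1432.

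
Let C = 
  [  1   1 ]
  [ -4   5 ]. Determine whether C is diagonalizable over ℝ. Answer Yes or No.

No

Characteristic polynomial: p(μ) = μ^2 - 6μ + 9 = (μ - 3)^2.
μ = 3 has algebraic multiplicity 2; rank(C − 3I) = 1, so geometric multiplicity = 1.
Geometric multiplicity < algebraic multiplicity, so C is not diagonalizable.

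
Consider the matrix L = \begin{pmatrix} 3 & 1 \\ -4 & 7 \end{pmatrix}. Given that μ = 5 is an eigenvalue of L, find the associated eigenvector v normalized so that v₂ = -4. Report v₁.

L − 5I = [[-2, 1], [-4, 2]].
Solving (L − 5I)v = 0 gives the eigenspace spanned by (-2, -4).
With v₂ = -4, v = (-2, -4), so v₁ = -2.

-2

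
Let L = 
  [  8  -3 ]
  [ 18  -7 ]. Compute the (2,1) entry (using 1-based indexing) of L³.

54

Characteristic polynomial: s^2 - s - 2 = (s - 2)(s + 1), so the eigenvalues are -1, 2.
s=-1: eigenvector (1, 3).
s=2: eigenvector (-1, -2).
P = [[1, -1], [3, -2]], D = diag(-1, 2), P⁻¹ = [[-2, 1], [-3, 1]].
L³ = P·diag(-1, 8)·P⁻¹ = [[26, -9], [54, -19]].
The requested entry is 54.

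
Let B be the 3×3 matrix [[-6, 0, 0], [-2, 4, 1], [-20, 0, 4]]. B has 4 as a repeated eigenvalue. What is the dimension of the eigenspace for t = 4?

1

B − 4I = [[-10, 0, 0], [-2, 0, 1], [-20, 0, 0]].
This matrix has rank 2, so its null space has dimension 3 − 2 = 1.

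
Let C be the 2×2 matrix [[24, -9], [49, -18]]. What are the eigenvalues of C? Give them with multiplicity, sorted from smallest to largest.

3, 3

Characteristic polynomial: p(r) = r^2 - 6r + 9 = (r - 3)^2.
Roots (with multiplicity): 3, 3.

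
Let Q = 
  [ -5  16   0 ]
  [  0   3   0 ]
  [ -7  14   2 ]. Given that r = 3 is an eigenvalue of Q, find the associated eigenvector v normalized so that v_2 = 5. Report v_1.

10

Q − 3I = [[-8, 16, 0], [0, 0, 0], [-7, 14, -1]].
Solving (Q − 3I)v = 0 gives the eigenspace spanned by (10, 5, 0).
With v_2 = 5, v = (10, 5, 0), so v_1 = 10.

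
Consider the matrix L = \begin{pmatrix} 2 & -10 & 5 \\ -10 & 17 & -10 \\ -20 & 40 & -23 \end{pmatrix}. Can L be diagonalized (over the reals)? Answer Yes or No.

Yes

Characteristic polynomial: p(μ) = μ^3 + 4μ^2 - 3μ - 18 = (μ - 2)(μ + 3)^2.
μ = -3 has algebraic multiplicity 2; rank(L + 3I) = 1, so geometric multiplicity = 2.
Every eigenvalue has geometric = algebraic multiplicity, so L is diagonalizable.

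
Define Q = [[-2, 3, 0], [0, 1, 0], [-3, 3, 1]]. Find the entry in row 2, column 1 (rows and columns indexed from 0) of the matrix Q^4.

Characteristic polynomial: λ^3 - 3λ + 2 = (λ - 1)^2(λ + 2), so the eigenvalues are -2, 1, 1.
λ=-2: eigenvector (1, 0, 1).
λ=1: eigenvector (1, 1, 2).
λ=1: eigenvector (0, 0, 1).
P = [[1, 1, 0], [0, 1, 0], [1, 2, 1]], D = diag(-2, 1, 1), P⁻¹ = [[1, -1, 0], [0, 1, 0], [-1, -1, 1]].
Q⁴ = P·diag(16, 1, 1)·P⁻¹ = [[16, -15, 0], [0, 1, 0], [15, -15, 1]].
The requested entry is -15.

-15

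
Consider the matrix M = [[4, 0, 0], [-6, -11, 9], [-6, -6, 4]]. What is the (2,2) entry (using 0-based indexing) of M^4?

-1202

Characteristic polynomial: r^3 + 3r^2 - 18r - 40 = (r - 4)(r + 2)(r + 5), so the eigenvalues are -5, -2, 4.
r=4: eigenvector (1, -1, -1).
r=-5: eigenvector (0, 3, 2).
r=-2: eigenvector (0, 1, 1).
P = [[1, 0, 0], [-1, 3, 1], [-1, 2, 1]], D = diag(4, -5, -2), P⁻¹ = [[1, 0, 0], [0, 1, -1], [1, -2, 3]].
M⁴ = P·diag(256, 625, 16)·P⁻¹ = [[256, 0, 0], [-240, 1843, -1827], [-240, 1218, -1202]].
The requested entry is -1202.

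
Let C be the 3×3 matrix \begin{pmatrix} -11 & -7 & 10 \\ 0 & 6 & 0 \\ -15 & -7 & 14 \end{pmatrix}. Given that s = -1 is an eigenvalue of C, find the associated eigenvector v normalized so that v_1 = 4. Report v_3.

C + 1I = [[-10, -7, 10], [0, 7, 0], [-15, -7, 15]].
Solving (C + 1I)v = 0 gives the eigenspace spanned by (4, 0, 4).
With v_1 = 4, v = (4, 0, 4), so v_3 = 4.

4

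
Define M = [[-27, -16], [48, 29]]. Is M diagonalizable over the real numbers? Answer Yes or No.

Yes

Characteristic polynomial: p(μ) = μ^2 - 2μ - 15 = (μ - 5)(μ + 3).
All 2 eigenvalues are distinct, so M is diagonalizable.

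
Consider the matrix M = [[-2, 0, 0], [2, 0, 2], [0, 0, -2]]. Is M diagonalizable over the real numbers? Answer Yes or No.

Characteristic polynomial: p(s) = s^3 + 4s^2 + 4s = s(s + 2)^2.
s = -2 has algebraic multiplicity 2; rank(M + 2I) = 1, so geometric multiplicity = 2.
Every eigenvalue has geometric = algebraic multiplicity, so M is diagonalizable.

Yes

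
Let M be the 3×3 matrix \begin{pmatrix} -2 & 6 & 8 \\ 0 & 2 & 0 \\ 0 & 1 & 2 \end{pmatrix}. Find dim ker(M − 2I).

1

M − 2I = [[-4, 6, 8], [0, 0, 0], [0, 1, 0]].
This matrix has rank 2, so its null space has dimension 3 − 2 = 1.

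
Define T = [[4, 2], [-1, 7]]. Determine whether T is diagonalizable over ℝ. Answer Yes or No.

Characteristic polynomial: p(r) = r^2 - 11r + 30 = (r - 6)(r - 5).
All 2 eigenvalues are distinct, so T is diagonalizable.

Yes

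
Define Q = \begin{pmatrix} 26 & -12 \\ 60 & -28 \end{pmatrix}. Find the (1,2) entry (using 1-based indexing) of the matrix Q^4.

Characteristic polynomial: r^2 + 2r - 8 = (r - 2)(r + 4), so the eigenvalues are -4, 2.
r=2: eigenvector (1, 2).
r=-4: eigenvector (2, 5).
P = [[1, 2], [2, 5]], D = diag(2, -4), P⁻¹ = [[5, -2], [-2, 1]].
Q⁴ = P·diag(16, 256)·P⁻¹ = [[-944, 480], [-2400, 1216]].
The requested entry is 480.

480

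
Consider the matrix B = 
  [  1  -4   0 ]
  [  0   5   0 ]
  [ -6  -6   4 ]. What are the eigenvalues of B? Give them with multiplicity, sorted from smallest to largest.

Characteristic polynomial: p(μ) = μ^3 - 10μ^2 + 29μ - 20 = (μ - 5)(μ - 4)(μ - 1).
Roots (with multiplicity): 1, 4, 5.

1, 4, 5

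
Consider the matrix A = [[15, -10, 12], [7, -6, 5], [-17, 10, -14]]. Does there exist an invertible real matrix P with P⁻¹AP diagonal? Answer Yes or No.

No

Characteristic polynomial: p(μ) = μ^3 + 5μ^2 + 8μ + 4 = (μ + 1)(μ + 2)^2.
μ = -2 has algebraic multiplicity 2; rank(A + 2I) = 2, so geometric multiplicity = 1.
Geometric multiplicity < algebraic multiplicity, so A is not diagonalizable.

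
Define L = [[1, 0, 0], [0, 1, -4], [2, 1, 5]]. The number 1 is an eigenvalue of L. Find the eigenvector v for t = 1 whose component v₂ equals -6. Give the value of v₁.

L − 1I = [[0, 0, 0], [0, 0, -4], [2, 1, 4]].
Solving (L − 1I)v = 0 gives the eigenspace spanned by (3, -6, 0).
With v₂ = -6, v = (3, -6, 0), so v₁ = 3.

3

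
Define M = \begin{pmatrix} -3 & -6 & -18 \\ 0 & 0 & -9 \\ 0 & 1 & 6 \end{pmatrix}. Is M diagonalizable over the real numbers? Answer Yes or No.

Characteristic polynomial: p(t) = t^3 - 3t^2 - 9t + 27 = (t - 3)^2(t + 3).
t = 3 has algebraic multiplicity 2; rank(M − 3I) = 2, so geometric multiplicity = 1.
Geometric multiplicity < algebraic multiplicity, so M is not diagonalizable.

No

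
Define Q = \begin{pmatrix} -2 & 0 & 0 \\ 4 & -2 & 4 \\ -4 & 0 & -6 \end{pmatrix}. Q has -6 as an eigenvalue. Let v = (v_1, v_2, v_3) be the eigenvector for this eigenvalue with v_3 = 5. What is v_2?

-5

Q + 6I = [[4, 0, 0], [4, 4, 4], [-4, 0, 0]].
Solving (Q + 6I)v = 0 gives the eigenspace spanned by (0, -5, 5).
With v_3 = 5, v = (0, -5, 5), so v_2 = -5.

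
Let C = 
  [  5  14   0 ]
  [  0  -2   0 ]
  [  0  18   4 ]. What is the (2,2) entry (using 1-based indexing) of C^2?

Characteristic polynomial: μ^3 - 7μ^2 + 2μ + 40 = (μ - 5)(μ - 4)(μ + 2), so the eigenvalues are -2, 4, 5.
μ=5: eigenvector (1, 0, 0).
μ=-2: eigenvector (-2, 1, -3).
μ=4: eigenvector (0, 0, 1).
P = [[1, -2, 0], [0, 1, 0], [0, -3, 1]], D = diag(5, -2, 4), P⁻¹ = [[1, 2, 0], [0, 1, 0], [0, 3, 1]].
C² = P·diag(25, 4, 16)·P⁻¹ = [[25, 42, 0], [0, 4, 0], [0, 36, 16]].
The requested entry is 4.

4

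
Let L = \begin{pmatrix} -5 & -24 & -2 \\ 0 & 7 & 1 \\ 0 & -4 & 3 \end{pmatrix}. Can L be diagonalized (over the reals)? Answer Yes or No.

Characteristic polynomial: p(λ) = λ^3 - 5λ^2 - 25λ + 125 = (λ - 5)^2(λ + 5).
λ = 5 has algebraic multiplicity 2; rank(L − 5I) = 2, so geometric multiplicity = 1.
Geometric multiplicity < algebraic multiplicity, so L is not diagonalizable.

No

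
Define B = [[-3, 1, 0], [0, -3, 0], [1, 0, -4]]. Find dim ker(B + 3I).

B + 3I = [[0, 1, 0], [0, 0, 0], [1, 0, -1]].
This matrix has rank 2, so its null space has dimension 3 − 2 = 1.

1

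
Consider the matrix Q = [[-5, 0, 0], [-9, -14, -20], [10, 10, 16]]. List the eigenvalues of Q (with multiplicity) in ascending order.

Characteristic polynomial: p(t) = t^3 + 3t^2 - 34t - 120 = (t - 6)(t + 4)(t + 5).
Roots (with multiplicity): -5, -4, 6.

-5, -4, 6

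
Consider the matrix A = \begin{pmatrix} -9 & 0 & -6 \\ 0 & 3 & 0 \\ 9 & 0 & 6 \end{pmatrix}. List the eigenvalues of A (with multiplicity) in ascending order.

-3, 0, 3

Characteristic polynomial: p(s) = s^3 - 9s = s(s - 3)(s + 3).
Roots (with multiplicity): -3, 0, 3.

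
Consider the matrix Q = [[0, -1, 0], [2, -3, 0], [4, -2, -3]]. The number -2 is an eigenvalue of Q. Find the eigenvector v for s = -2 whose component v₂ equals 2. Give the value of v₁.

1

Q + 2I = [[2, -1, 0], [2, -1, 0], [4, -2, -1]].
Solving (Q + 2I)v = 0 gives the eigenspace spanned by (1, 2, 0).
With v₂ = 2, v = (1, 2, 0), so v₁ = 1.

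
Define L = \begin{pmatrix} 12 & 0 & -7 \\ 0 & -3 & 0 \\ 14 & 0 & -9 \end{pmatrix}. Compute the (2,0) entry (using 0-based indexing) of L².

42

Characteristic polynomial: μ^3 - 19μ - 30 = (μ - 5)(μ + 2)(μ + 3), so the eigenvalues are -3, -2, 5.
μ=-2: eigenvector (1, 0, 2).
μ=-3: eigenvector (0, 1, 0).
μ=5: eigenvector (-1, 0, -1).
P = [[1, 0, -1], [0, 1, 0], [2, 0, -1]], D = diag(-2, -3, 5), P⁻¹ = [[-1, 0, 1], [0, 1, 0], [-2, 0, 1]].
L² = P·diag(4, 9, 25)·P⁻¹ = [[46, 0, -21], [0, 9, 0], [42, 0, -17]].
The requested entry is 42.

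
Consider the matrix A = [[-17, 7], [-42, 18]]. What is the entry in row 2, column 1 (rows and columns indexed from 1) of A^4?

-1050

Characteristic polynomial: t^2 - t - 12 = (t - 4)(t + 3), so the eigenvalues are -3, 4.
t=4: eigenvector (1, 3).
t=-3: eigenvector (-1, -2).
P = [[1, -1], [3, -2]], D = diag(4, -3), P⁻¹ = [[-2, 1], [-3, 1]].
A⁴ = P·diag(256, 81)·P⁻¹ = [[-269, 175], [-1050, 606]].
The requested entry is -1050.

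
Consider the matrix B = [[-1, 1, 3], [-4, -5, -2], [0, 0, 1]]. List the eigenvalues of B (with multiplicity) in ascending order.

-3, -3, 1

Characteristic polynomial: p(s) = s^3 + 5s^2 + 3s - 9 = (s - 1)(s + 3)^2.
Roots (with multiplicity): -3, -3, 1.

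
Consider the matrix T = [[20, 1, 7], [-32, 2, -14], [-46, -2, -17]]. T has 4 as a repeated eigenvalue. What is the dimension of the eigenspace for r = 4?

T − 4I = [[16, 1, 7], [-32, -2, -14], [-46, -2, -21]].
This matrix has rank 2, so its null space has dimension 3 − 2 = 1.

1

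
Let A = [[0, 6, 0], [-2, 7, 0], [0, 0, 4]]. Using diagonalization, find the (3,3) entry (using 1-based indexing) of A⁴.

Characteristic polynomial: s^3 - 11s^2 + 40s - 48 = (s - 4)^2(s - 3), so the eigenvalues are 3, 4, 4.
s=4: eigenvector (-3, -2, 0).
s=3: eigenvector (2, 1, 0).
s=4: eigenvector (0, 0, 1).
P = [[-3, 2, 0], [-2, 1, 0], [0, 0, 1]], D = diag(4, 3, 4), P⁻¹ = [[1, -2, 0], [2, -3, 0], [0, 0, 1]].
A⁴ = P·diag(256, 81, 256)·P⁻¹ = [[-444, 1050, 0], [-350, 781, 0], [0, 0, 256]].
The requested entry is 256.

256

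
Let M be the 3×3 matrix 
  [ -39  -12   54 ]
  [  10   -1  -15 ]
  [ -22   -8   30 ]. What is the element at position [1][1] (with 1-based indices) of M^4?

5901

Characteristic polynomial: t^3 + 10t^2 + 27t + 18 = (t + 1)(t + 3)(t + 6), so the eigenvalues are -6, -3, -1.
t=-3: eigenvector (-3, 0, -2).
t=-6: eigenvector (2, -1, 1).
t=-1: eigenvector (-6, 1, -4).
P = [[-3, 2, -6], [0, -1, 1], [-2, 1, -4]], D = diag(-3, -6, -1), P⁻¹ = [[-3, -2, 4], [2, 0, -3], [2, 1, -3]].
M⁴ = P·diag(81, 1296, 1)·P⁻¹ = [[5901, 480, -8730], [-2590, 1, 3885], [3070, 320, -4524]].
The requested entry is 5901.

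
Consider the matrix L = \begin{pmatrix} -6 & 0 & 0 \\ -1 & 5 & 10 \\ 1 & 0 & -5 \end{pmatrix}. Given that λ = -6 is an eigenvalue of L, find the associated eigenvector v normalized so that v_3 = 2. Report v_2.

L + 6I = [[0, 0, 0], [-1, 11, 10], [1, 0, 1]].
Solving (L + 6I)v = 0 gives the eigenspace spanned by (-2, -2, 2).
With v_3 = 2, v = (-2, -2, 2), so v_2 = -2.

-2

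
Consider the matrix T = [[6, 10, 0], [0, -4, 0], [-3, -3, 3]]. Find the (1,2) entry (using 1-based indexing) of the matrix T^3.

Characteristic polynomial: λ^3 - 5λ^2 - 18λ + 72 = (λ - 6)(λ - 3)(λ + 4), so the eigenvalues are -4, 3, 6.
λ=6: eigenvector (1, 0, -1).
λ=3: eigenvector (0, 0, 1).
λ=-4: eigenvector (-1, 1, 0).
P = [[1, 0, -1], [0, 0, 1], [-1, 1, 0]], D = diag(6, 3, -4), P⁻¹ = [[1, 1, 0], [1, 1, 1], [0, 1, 0]].
T³ = P·diag(216, 27, -64)·P⁻¹ = [[216, 280, 0], [0, -64, 0], [-189, -189, 27]].
The requested entry is 280.

280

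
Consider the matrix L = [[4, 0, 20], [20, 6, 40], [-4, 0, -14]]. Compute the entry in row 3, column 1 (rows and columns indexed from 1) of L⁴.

Characteristic polynomial: t^3 + 4t^2 - 36t - 144 = (t - 6)(t + 4)(t + 6), so the eigenvalues are -6, -4, 6.
t=-4: eigenvector (5, -2, -2).
t=6: eigenvector (0, 1, 0).
t=-6: eigenvector (-2, 0, 1).
P = [[5, 0, -2], [-2, 1, 0], [-2, 0, 1]], D = diag(-4, 6, -6), P⁻¹ = [[1, 0, 2], [2, 1, 4], [2, 0, 5]].
L⁴ = P·diag(256, 1296, 1296)·P⁻¹ = [[-3904, 0, -10400], [2080, 1296, 4160], [2080, 0, 5456]].
The requested entry is 2080.

2080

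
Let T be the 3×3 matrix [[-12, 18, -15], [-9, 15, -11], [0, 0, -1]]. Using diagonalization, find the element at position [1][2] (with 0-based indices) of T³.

Characteristic polynomial: μ^3 - 2μ^2 - 21μ - 18 = (μ - 6)(μ + 1)(μ + 3), so the eigenvalues are -3, -1, 6.
μ=6: eigenvector (1, 1, 0).
μ=-3: eigenvector (2, 1, 0).
μ=-1: eigenvector (-3, -1, 1).
P = [[1, 2, -3], [1, 1, -1], [0, 0, 1]], D = diag(6, -3, -1), P⁻¹ = [[-1, 2, -1], [1, -1, 2], [0, 0, 1]].
T³ = P·diag(216, -27, -1)·P⁻¹ = [[-270, 486, -321], [-243, 459, -269], [0, 0, -1]].
The requested entry is -269.

-269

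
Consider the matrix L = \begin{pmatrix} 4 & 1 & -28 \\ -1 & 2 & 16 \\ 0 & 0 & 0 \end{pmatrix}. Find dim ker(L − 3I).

L − 3I = [[1, 1, -28], [-1, -1, 16], [0, 0, -3]].
This matrix has rank 2, so its null space has dimension 3 − 2 = 1.

1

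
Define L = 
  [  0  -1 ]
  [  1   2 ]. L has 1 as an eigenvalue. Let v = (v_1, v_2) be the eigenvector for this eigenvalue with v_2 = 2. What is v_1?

L − 1I = [[-1, -1], [1, 1]].
Solving (L − 1I)v = 0 gives the eigenspace spanned by (-2, 2).
With v_2 = 2, v = (-2, 2), so v_1 = -2.

-2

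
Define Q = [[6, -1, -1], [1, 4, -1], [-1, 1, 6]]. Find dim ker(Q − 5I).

2

Q − 5I = [[1, -1, -1], [1, -1, -1], [-1, 1, 1]].
This matrix has rank 1, so its null space has dimension 3 − 1 = 2.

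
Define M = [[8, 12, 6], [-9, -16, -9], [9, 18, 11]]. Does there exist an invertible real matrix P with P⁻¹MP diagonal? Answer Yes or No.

Yes

Characteristic polynomial: p(λ) = λ^3 - 3λ^2 + 4 = (λ - 2)^2(λ + 1).
λ = 2 has algebraic multiplicity 2; rank(M − 2I) = 1, so geometric multiplicity = 2.
Every eigenvalue has geometric = algebraic multiplicity, so M is diagonalizable.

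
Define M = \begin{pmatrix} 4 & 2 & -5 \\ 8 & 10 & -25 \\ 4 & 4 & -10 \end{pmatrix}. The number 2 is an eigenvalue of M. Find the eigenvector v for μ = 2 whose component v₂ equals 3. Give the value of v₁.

-3

M − 2I = [[2, 2, -5], [8, 8, -25], [4, 4, -12]].
Solving (M − 2I)v = 0 gives the eigenspace spanned by (-3, 3, 0).
With v₂ = 3, v = (-3, 3, 0), so v₁ = -3.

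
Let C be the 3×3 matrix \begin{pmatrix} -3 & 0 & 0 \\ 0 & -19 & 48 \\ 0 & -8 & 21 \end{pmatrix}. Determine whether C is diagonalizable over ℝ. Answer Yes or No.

Yes

Characteristic polynomial: p(t) = t^3 + t^2 - 21t - 45 = (t - 5)(t + 3)^2.
t = -3 has algebraic multiplicity 2; rank(C + 3I) = 1, so geometric multiplicity = 2.
Every eigenvalue has geometric = algebraic multiplicity, so C is diagonalizable.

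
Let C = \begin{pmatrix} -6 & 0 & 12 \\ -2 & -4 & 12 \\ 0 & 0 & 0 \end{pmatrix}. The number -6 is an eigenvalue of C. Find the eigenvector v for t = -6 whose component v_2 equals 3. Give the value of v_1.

3

C + 6I = [[0, 0, 12], [-2, 2, 12], [0, 0, 6]].
Solving (C + 6I)v = 0 gives the eigenspace spanned by (3, 3, 0).
With v_2 = 3, v = (3, 3, 0), so v_1 = 3.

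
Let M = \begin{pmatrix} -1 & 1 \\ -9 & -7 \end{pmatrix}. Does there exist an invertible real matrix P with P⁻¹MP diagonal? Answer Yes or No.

Characteristic polynomial: p(s) = s^2 + 8s + 16 = (s + 4)^2.
s = -4 has algebraic multiplicity 2; rank(M + 4I) = 1, so geometric multiplicity = 1.
Geometric multiplicity < algebraic multiplicity, so M is not diagonalizable.

No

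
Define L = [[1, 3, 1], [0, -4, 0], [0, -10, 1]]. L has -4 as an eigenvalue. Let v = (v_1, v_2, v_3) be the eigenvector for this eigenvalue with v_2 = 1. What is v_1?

-1

L + 4I = [[5, 3, 1], [0, 0, 0], [0, -10, 5]].
Solving (L + 4I)v = 0 gives the eigenspace spanned by (-1, 1, 2).
With v_2 = 1, v = (-1, 1, 2), so v_1 = -1.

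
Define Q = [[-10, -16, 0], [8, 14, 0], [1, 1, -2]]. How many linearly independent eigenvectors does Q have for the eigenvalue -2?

1

Q + 2I = [[-8, -16, 0], [8, 16, 0], [1, 1, 0]].
This matrix has rank 2, so its null space has dimension 3 − 2 = 1.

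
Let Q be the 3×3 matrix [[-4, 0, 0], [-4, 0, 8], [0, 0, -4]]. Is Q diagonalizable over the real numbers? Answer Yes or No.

Characteristic polynomial: p(λ) = λ^3 + 8λ^2 + 16λ = λ(λ + 4)^2.
λ = -4 has algebraic multiplicity 2; rank(Q + 4I) = 1, so geometric multiplicity = 2.
Every eigenvalue has geometric = algebraic multiplicity, so Q is diagonalizable.

Yes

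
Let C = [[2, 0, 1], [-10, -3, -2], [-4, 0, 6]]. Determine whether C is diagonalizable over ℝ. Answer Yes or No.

No

Characteristic polynomial: p(s) = s^3 - 5s^2 - 8s + 48 = (s - 4)^2(s + 3).
s = 4 has algebraic multiplicity 2; rank(C − 4I) = 2, so geometric multiplicity = 1.
Geometric multiplicity < algebraic multiplicity, so C is not diagonalizable.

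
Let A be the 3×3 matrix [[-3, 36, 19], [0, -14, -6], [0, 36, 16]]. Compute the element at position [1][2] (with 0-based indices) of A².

-12

Characteristic polynomial: μ^3 + μ^2 - 14μ - 24 = (μ - 4)(μ + 2)(μ + 3), so the eigenvalues are -3, -2, 4.
μ=4: eigenvector (3, -1, 3).
μ=-2: eigenvector (-2, 1, -2).
μ=-3: eigenvector (1, 0, 0).
P = [[3, -2, 1], [-1, 1, 0], [3, -2, 0]], D = diag(4, -2, -3), P⁻¹ = [[0, 2, 1], [0, 3, 1], [1, 0, -1]].
A² = P·diag(16, 4, 9)·P⁻¹ = [[9, 72, 31], [0, -20, -12], [0, 72, 40]].
The requested entry is -12.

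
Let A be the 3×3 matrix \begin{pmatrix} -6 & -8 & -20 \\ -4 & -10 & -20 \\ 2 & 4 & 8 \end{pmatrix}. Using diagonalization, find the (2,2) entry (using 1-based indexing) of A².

52

Characteristic polynomial: λ^3 + 8λ^2 + 20λ + 16 = (λ + 2)^2(λ + 4), so the eigenvalues are -4, -2, -2.
λ=-2: eigenvector (-1, -2, 1).
λ=-2: eigenvector (-2, 1, 0).
λ=-4: eigenvector (-2, -2, 1).
P = [[-1, -2, -2], [-2, 1, -2], [1, 0, 1]], D = diag(-2, -2, -4), P⁻¹ = [[1, 2, 6], [0, 1, 2], [-1, -2, -5]].
A² = P·diag(4, 4, 16)·P⁻¹ = [[28, 48, 120], [24, 52, 120], [-12, -24, -56]].
The requested entry is 52.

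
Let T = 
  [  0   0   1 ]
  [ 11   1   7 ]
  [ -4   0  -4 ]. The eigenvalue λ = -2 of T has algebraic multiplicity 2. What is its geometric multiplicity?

T + 2I = [[2, 0, 1], [11, 3, 7], [-4, 0, -2]].
This matrix has rank 2, so its null space has dimension 3 − 2 = 1.

1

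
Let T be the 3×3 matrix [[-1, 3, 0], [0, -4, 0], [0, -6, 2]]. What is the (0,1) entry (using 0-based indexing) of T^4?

-255

Characteristic polynomial: μ^3 + 3μ^2 - 6μ - 8 = (μ - 2)(μ + 1)(μ + 4), so the eigenvalues are -4, -1, 2.
μ=-1: eigenvector (1, 0, 0).
μ=-4: eigenvector (-1, 1, 1).
μ=2: eigenvector (0, 0, 1).
P = [[1, -1, 0], [0, 1, 0], [0, 1, 1]], D = diag(-1, -4, 2), P⁻¹ = [[1, 1, 0], [0, 1, 0], [0, -1, 1]].
T⁴ = P·diag(1, 256, 16)·P⁻¹ = [[1, -255, 0], [0, 256, 0], [0, 240, 16]].
The requested entry is -255.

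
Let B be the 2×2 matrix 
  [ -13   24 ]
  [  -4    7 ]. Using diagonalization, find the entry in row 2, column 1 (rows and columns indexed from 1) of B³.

-124

Characteristic polynomial: r^2 + 6r + 5 = (r + 1)(r + 5), so the eigenvalues are -5, -1.
r=-1: eigenvector (-2, -1).
r=-5: eigenvector (3, 1).
P = [[-2, 3], [-1, 1]], D = diag(-1, -5), P⁻¹ = [[1, -3], [1, -2]].
B³ = P·diag(-1, -125)·P⁻¹ = [[-373, 744], [-124, 247]].
The requested entry is -124.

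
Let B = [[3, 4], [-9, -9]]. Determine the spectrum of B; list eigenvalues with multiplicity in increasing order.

Characteristic polynomial: p(r) = r^2 + 6r + 9 = (r + 3)^2.
Roots (with multiplicity): -3, -3.

-3, -3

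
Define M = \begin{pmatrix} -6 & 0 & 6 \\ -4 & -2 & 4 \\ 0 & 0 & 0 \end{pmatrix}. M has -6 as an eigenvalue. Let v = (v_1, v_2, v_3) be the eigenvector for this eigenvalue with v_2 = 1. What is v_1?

M + 6I = [[0, 0, 6], [-4, 4, 4], [0, 0, 6]].
Solving (M + 6I)v = 0 gives the eigenspace spanned by (1, 1, 0).
With v_2 = 1, v = (1, 1, 0), so v_1 = 1.

1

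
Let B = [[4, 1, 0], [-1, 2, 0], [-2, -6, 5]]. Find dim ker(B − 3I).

B − 3I = [[1, 1, 0], [-1, -1, 0], [-2, -6, 2]].
This matrix has rank 2, so its null space has dimension 3 − 2 = 1.

1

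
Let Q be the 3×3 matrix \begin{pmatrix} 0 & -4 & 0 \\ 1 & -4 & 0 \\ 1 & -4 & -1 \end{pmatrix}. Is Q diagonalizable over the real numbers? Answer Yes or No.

No

Characteristic polynomial: p(t) = t^3 + 5t^2 + 8t + 4 = (t + 1)(t + 2)^2.
t = -2 has algebraic multiplicity 2; rank(Q + 2I) = 2, so geometric multiplicity = 1.
Geometric multiplicity < algebraic multiplicity, so Q is not diagonalizable.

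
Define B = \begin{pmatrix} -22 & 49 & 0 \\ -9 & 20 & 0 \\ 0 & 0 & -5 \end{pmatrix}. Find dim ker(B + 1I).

1

B + 1I = [[-21, 49, 0], [-9, 21, 0], [0, 0, -4]].
This matrix has rank 2, so its null space has dimension 3 − 2 = 1.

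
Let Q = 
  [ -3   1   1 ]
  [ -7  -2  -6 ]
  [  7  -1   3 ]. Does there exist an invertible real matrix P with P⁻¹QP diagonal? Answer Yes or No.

No

Characteristic polynomial: p(t) = t^3 + 2t^2 - 15t - 36 = (t - 4)(t + 3)^2.
t = -3 has algebraic multiplicity 2; rank(Q + 3I) = 2, so geometric multiplicity = 1.
Geometric multiplicity < algebraic multiplicity, so Q is not diagonalizable.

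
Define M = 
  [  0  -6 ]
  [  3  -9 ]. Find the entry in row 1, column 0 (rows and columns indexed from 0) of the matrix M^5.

7533

Characteristic polynomial: λ^2 + 9λ + 18 = (λ + 3)(λ + 6), so the eigenvalues are -6, -3.
λ=-6: eigenvector (1, 1).
λ=-3: eigenvector (2, 1).
P = [[1, 2], [1, 1]], D = diag(-6, -3), P⁻¹ = [[-1, 2], [1, -1]].
M⁵ = P·diag(-7776, -243)·P⁻¹ = [[7290, -15066], [7533, -15309]].
The requested entry is 7533.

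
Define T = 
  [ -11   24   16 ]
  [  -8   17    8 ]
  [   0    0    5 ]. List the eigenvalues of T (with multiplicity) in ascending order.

Characteristic polynomial: p(μ) = μ^3 - 11μ^2 + 35μ - 25 = (μ - 5)^2(μ - 1).
Roots (with multiplicity): 1, 5, 5.

1, 5, 5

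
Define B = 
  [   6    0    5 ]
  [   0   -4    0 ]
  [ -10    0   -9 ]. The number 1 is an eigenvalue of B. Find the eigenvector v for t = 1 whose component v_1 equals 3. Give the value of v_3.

B − 1I = [[5, 0, 5], [0, -5, 0], [-10, 0, -10]].
Solving (B − 1I)v = 0 gives the eigenspace spanned by (3, 0, -3).
With v_1 = 3, v = (3, 0, -3), so v_3 = -3.

-3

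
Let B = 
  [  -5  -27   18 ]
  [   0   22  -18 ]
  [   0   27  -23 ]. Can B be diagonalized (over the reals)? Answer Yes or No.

Yes

Characteristic polynomial: p(μ) = μ^3 + 6μ^2 - 15μ - 100 = (μ - 4)(μ + 5)^2.
μ = -5 has algebraic multiplicity 2; rank(B + 5I) = 1, so geometric multiplicity = 2.
Every eigenvalue has geometric = algebraic multiplicity, so B is diagonalizable.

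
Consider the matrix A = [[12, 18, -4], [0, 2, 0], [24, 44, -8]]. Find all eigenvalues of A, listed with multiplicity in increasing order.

Characteristic polynomial: p(λ) = λ^3 - 6λ^2 + 8λ = λ(λ - 4)(λ - 2).
Roots (with multiplicity): 0, 2, 4.

0, 2, 4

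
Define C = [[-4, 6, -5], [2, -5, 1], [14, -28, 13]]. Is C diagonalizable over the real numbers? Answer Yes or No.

Characteristic polynomial: p(μ) = μ^3 - 4μ^2 - 11μ - 6 = (μ - 6)(μ + 1)^2.
μ = -1 has algebraic multiplicity 2; rank(C + 1I) = 2, so geometric multiplicity = 1.
Geometric multiplicity < algebraic multiplicity, so C is not diagonalizable.

No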